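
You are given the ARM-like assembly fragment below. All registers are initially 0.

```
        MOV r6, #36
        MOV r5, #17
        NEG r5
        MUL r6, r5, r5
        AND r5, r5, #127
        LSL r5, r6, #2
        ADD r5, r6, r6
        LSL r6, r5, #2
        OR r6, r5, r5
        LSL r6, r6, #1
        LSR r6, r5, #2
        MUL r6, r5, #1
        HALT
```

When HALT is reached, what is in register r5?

578

r6=36
r5=17
r5=-(17)=-17
r6=(-17)*(-17)=289
r5=(-17)&127=111
r5=289<<2=1156
r5=289+289=578
r6=578<<2=2312
r6=578|578=578
r6=578<<1=1156
r6=578>>2=144
r6=578*1=578
halt.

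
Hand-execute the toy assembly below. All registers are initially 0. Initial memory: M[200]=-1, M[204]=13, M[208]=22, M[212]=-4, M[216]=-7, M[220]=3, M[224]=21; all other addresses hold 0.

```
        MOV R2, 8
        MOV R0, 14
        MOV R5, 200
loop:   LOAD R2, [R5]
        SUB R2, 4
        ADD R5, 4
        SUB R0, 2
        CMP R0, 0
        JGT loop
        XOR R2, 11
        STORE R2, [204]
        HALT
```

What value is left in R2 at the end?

26

R2=8
R0=14
R5=200
R2=M[200]=-1
R2=(-1)-4=-5
R5=200+4=204
R0=14-2=12
CMP R0, 0  (cmp 12,0)
JGT loop: taken
R2=M[204]=13
R2=13-4=9
R5=204+4=208
R0=12-2=10
CMP R0, 0  (cmp 10,0)
JGT loop: taken
R2=M[208]=22
R2=22-4=18
R5=208+4=212
R0=10-2=8
CMP R0, 0  (cmp 8,0)
JGT loop: taken
R2=M[212]=-4
R2=(-4)-4=-8
R5=212+4=216
R0=8-2=6
CMP R0, 0  (cmp 6,0)
JGT loop: taken
R2=M[216]=-7
R2=(-7)-4=-11
R5=216+4=220
R0=6-2=4
CMP R0, 0  (cmp 4,0)
JGT loop: taken
R2=M[220]=3
R2=3-4=-1
R5=220+4=224
R0=4-2=2
CMP R0, 0  (cmp 2,0)
JGT loop: taken
R2=M[224]=21
R2=21-4=17
R5=224+4=228
R0=2-2=0
CMP R0, 0  (cmp 0,0)
JGT loop: not taken
R2=17^11=26
STORE R2, [204] → M[204]=26
halt.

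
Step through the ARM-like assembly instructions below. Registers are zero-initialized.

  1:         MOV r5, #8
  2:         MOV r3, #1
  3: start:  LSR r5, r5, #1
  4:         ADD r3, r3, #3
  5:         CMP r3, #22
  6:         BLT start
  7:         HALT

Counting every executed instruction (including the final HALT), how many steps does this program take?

31

r5=8
r3=1
r5=8>>1=4
r3=1+3=4
CMP r3, #22  (cmp 4,22)
BLT start: taken
r5=4>>1=2
r3=4+3=7
CMP r3, #22  (cmp 7,22)
BLT start: taken
r5=2>>1=1
r3=7+3=10
CMP r3, #22  (cmp 10,22)
BLT start: taken
r5=1>>1=0
r3=10+3=13
CMP r3, #22  (cmp 13,22)
BLT start: taken
r5=0>>1=0
r3=13+3=16
CMP r3, #22  (cmp 16,22)
BLT start: taken
r5=0>>1=0
r3=16+3=19
CMP r3, #22  (cmp 19,22)
BLT start: taken
r5=0>>1=0
r3=19+3=22
CMP r3, #22  (cmp 22,22)
BLT start: not taken
halt.
Total executed instructions: 31.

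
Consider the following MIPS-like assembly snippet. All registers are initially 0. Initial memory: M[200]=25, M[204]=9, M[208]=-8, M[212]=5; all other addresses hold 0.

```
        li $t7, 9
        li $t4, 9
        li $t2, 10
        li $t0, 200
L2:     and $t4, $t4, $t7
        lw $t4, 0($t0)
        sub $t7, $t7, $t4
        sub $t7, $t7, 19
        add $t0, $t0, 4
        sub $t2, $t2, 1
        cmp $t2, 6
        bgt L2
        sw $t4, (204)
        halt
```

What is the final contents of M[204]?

5

$t7=9
$t4=9
$t2=10
$t0=200
$t4=9&9=9
$t4=M[200]=25
$t7=9-25=-16
$t7=(-16)-19=-35
$t0=200+4=204
$t2=10-1=9
cmp $t2, 6  (cmp 9,6)
bgt L2: taken
$t4=25&(-35)=25
$t4=M[204]=9
$t7=(-35)-9=-44
$t7=(-44)-19=-63
$t0=204+4=208
$t2=9-1=8
cmp $t2, 6  (cmp 8,6)
bgt L2: taken
$t4=9&(-63)=1
$t4=M[208]=-8
$t7=(-63)-(-8)=-55
$t7=(-55)-19=-74
$t0=208+4=212
$t2=8-1=7
cmp $t2, 6  (cmp 7,6)
bgt L2: taken
$t4=(-8)&(-74)=-80
$t4=M[212]=5
$t7=(-74)-5=-79
$t7=(-79)-19=-98
$t0=212+4=216
$t2=7-1=6
cmp $t2, 6  (cmp 6,6)
bgt L2: not taken
sw $t4, (204) → M[204]=5
halt.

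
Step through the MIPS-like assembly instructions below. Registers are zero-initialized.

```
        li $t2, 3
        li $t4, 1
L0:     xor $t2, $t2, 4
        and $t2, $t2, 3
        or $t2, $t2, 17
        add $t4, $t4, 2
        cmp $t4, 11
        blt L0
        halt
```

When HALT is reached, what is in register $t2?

$t2=3
$t4=1
$t2=3^4=7
$t2=7&3=3
$t2=3|17=19
$t4=1+2=3
cmp $t4, 11  (cmp 3,11)
blt L0: taken
$t2=19^4=23
$t2=23&3=3
$t2=3|17=19
$t4=3+2=5
cmp $t4, 11  (cmp 5,11)
blt L0: taken
$t2=19^4=23
$t2=23&3=3
$t2=3|17=19
$t4=5+2=7
cmp $t4, 11  (cmp 7,11)
blt L0: taken
$t2=19^4=23
$t2=23&3=3
$t2=3|17=19
$t4=7+2=9
cmp $t4, 11  (cmp 9,11)
blt L0: taken
$t2=19^4=23
$t2=23&3=3
$t2=3|17=19
$t4=9+2=11
cmp $t4, 11  (cmp 11,11)
blt L0: not taken
halt.

19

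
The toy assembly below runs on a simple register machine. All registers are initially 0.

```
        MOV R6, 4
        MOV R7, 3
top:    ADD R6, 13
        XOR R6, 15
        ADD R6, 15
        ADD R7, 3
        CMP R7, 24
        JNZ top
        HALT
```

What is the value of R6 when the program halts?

after MOV R6, 4: R6=4
after MOV R7, 3: R7=3
after ADD R6, 13: R6=4+13=17
after XOR R6, 15: R6=17^15=30
after ADD R6, 15: R6=30+15=45
after ADD R7, 3: R7=3+3=6
CMP R7, 24  (cmp 6,24)
JNZ top: taken
after ADD R6, 13: R6=45+13=58
after XOR R6, 15: R6=58^15=53
after ADD R6, 15: R6=53+15=68
after ADD R7, 3: R7=6+3=9
CMP R7, 24  (cmp 9,24)
JNZ top: taken
after ADD R6, 13: R6=68+13=81
after XOR R6, 15: R6=81^15=94
after ADD R6, 15: R6=94+15=109
after ADD R7, 3: R7=9+3=12
CMP R7, 24  (cmp 12,24)
JNZ top: taken
after ADD R6, 13: R6=109+13=122
after XOR R6, 15: R6=122^15=117
after ADD R6, 15: R6=117+15=132
after ADD R7, 3: R7=12+3=15
CMP R7, 24  (cmp 15,24)
JNZ top: taken
after ADD R6, 13: R6=132+13=145
after XOR R6, 15: R6=145^15=158
after ADD R6, 15: R6=158+15=173
after ADD R7, 3: R7=15+3=18
CMP R7, 24  (cmp 18,24)
JNZ top: taken
after ADD R6, 13: R6=173+13=186
after XOR R6, 15: R6=186^15=181
after ADD R6, 15: R6=181+15=196
after ADD R7, 3: R7=18+3=21
CMP R7, 24  (cmp 21,24)
JNZ top: taken
after ADD R6, 13: R6=196+13=209
after XOR R6, 15: R6=209^15=222
after ADD R6, 15: R6=222+15=237
after ADD R7, 3: R7=21+3=24
CMP R7, 24  (cmp 24,24)
JNZ top: not taken
halt.

237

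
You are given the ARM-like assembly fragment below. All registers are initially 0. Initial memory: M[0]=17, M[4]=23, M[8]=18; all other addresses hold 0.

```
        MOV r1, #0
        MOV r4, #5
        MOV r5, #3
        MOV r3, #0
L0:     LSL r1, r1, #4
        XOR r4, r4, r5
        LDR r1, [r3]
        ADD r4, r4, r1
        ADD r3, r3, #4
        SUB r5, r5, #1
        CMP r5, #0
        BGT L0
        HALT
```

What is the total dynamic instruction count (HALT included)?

MOV r1, #0 → r1=0
MOV r4, #5 → r4=5
MOV r5, #3 → r5=3
MOV r3, #0 → r3=0
LSL r1, r1, #4 → r1=0<<4=0
XOR r4, r4, r5 → r4=5^3=6
LDR r1, [r3] → r1=M[0]=17
ADD r4, r4, r1 → r4=6+17=23
ADD r3, r3, #4 → r3=0+4=4
SUB r5, r5, #1 → r5=3-1=2
CMP r5, #0  (cmp 2,0)
BGT L0: taken
LSL r1, r1, #4 → r1=17<<4=272
XOR r4, r4, r5 → r4=23^2=21
LDR r1, [r3] → r1=M[4]=23
ADD r4, r4, r1 → r4=21+23=44
ADD r3, r3, #4 → r3=4+4=8
SUB r5, r5, #1 → r5=2-1=1
CMP r5, #0  (cmp 1,0)
BGT L0: taken
LSL r1, r1, #4 → r1=23<<4=368
XOR r4, r4, r5 → r4=44^1=45
LDR r1, [r3] → r1=M[8]=18
ADD r4, r4, r1 → r4=45+18=63
ADD r3, r3, #4 → r3=8+4=12
SUB r5, r5, #1 → r5=1-1=0
CMP r5, #0  (cmp 0,0)
BGT L0: not taken
halt.
Total executed instructions: 29.

29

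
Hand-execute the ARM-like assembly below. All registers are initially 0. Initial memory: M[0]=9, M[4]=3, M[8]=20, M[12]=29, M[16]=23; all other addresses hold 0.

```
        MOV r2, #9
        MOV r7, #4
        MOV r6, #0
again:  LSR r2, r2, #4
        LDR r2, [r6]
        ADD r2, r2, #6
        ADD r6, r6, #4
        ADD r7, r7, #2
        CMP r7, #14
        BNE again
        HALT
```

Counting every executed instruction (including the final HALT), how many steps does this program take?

39

MOV r2, #9 → r2=9
MOV r7, #4 → r7=4
MOV r6, #0 → r6=0
LSR r2, r2, #4 → r2=9>>4=0
LDR r2, [r6] → r2=M[0]=9
ADD r2, r2, #6 → r2=9+6=15
ADD r6, r6, #4 → r6=0+4=4
ADD r7, r7, #2 → r7=4+2=6
CMP r7, #14  (cmp 6,14)
BNE again: taken
LSR r2, r2, #4 → r2=15>>4=0
LDR r2, [r6] → r2=M[4]=3
ADD r2, r2, #6 → r2=3+6=9
ADD r6, r6, #4 → r6=4+4=8
ADD r7, r7, #2 → r7=6+2=8
CMP r7, #14  (cmp 8,14)
BNE again: taken
LSR r2, r2, #4 → r2=9>>4=0
LDR r2, [r6] → r2=M[8]=20
ADD r2, r2, #6 → r2=20+6=26
ADD r6, r6, #4 → r6=8+4=12
ADD r7, r7, #2 → r7=8+2=10
CMP r7, #14  (cmp 10,14)
BNE again: taken
LSR r2, r2, #4 → r2=26>>4=1
LDR r2, [r6] → r2=M[12]=29
ADD r2, r2, #6 → r2=29+6=35
ADD r6, r6, #4 → r6=12+4=16
ADD r7, r7, #2 → r7=10+2=12
CMP r7, #14  (cmp 12,14)
BNE again: taken
LSR r2, r2, #4 → r2=35>>4=2
LDR r2, [r6] → r2=M[16]=23
ADD r2, r2, #6 → r2=23+6=29
ADD r6, r6, #4 → r6=16+4=20
ADD r7, r7, #2 → r7=12+2=14
CMP r7, #14  (cmp 14,14)
BNE again: not taken
halt.
Total executed instructions: 39.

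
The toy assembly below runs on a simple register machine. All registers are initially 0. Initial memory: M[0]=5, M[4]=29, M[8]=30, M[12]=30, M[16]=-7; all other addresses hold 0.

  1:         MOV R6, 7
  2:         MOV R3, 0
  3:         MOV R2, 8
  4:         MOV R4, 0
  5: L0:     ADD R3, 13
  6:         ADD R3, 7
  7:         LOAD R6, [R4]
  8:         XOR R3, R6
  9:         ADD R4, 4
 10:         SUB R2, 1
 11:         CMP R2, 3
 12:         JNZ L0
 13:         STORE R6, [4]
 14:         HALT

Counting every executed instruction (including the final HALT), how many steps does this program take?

after MOV R6, 7: R6=7
after MOV R3, 0: R3=0
after MOV R2, 8: R2=8
after MOV R4, 0: R4=0
after ADD R3, 13: R3=0+13=13
after ADD R3, 7: R3=13+7=20
after LOAD R6, [R4]: R6=M[0]=5
after XOR R3, R6: R3=20^5=17
after ADD R4, 4: R4=0+4=4
after SUB R2, 1: R2=8-1=7
CMP R2, 3  (cmp 7,3)
JNZ L0: taken
after ADD R3, 13: R3=17+13=30
after ADD R3, 7: R3=30+7=37
after LOAD R6, [R4]: R6=M[4]=29
after XOR R3, R6: R3=37^29=56
after ADD R4, 4: R4=4+4=8
after SUB R2, 1: R2=7-1=6
CMP R2, 3  (cmp 6,3)
JNZ L0: taken
after ADD R3, 13: R3=56+13=69
after ADD R3, 7: R3=69+7=76
after LOAD R6, [R4]: R6=M[8]=30
after XOR R3, R6: R3=76^30=82
after ADD R4, 4: R4=8+4=12
after SUB R2, 1: R2=6-1=5
CMP R2, 3  (cmp 5,3)
JNZ L0: taken
after ADD R3, 13: R3=82+13=95
after ADD R3, 7: R3=95+7=102
after LOAD R6, [R4]: R6=M[12]=30
after XOR R3, R6: R3=102^30=120
after ADD R4, 4: R4=12+4=16
after SUB R2, 1: R2=5-1=4
CMP R2, 3  (cmp 4,3)
JNZ L0: taken
after ADD R3, 13: R3=120+13=133
after ADD R3, 7: R3=133+7=140
after LOAD R6, [R4]: R6=M[16]=-7
after XOR R3, R6: R3=140^(-7)=-139
after ADD R4, 4: R4=16+4=20
after SUB R2, 1: R2=4-1=3
CMP R2, 3  (cmp 3,3)
JNZ L0: not taken
STORE R6, [4] → M[4]=-7
halt.
Total executed instructions: 46.

46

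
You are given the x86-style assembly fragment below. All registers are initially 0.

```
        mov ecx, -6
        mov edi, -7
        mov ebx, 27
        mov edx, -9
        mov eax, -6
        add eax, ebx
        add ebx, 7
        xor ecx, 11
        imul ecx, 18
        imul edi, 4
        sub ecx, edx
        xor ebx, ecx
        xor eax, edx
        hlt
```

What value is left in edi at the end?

-28

ecx=-6
edi=-7
ebx=27
edx=-9
eax=-6
eax=(-6)+27=21
ebx=27+7=34
ecx=(-6)^11=-15
ecx=(-15)*18=-270
edi=(-7)*4=-28
ecx=(-270)-(-9)=-261
ebx=34^(-261)=-295
eax=21^(-9)=-30
halt.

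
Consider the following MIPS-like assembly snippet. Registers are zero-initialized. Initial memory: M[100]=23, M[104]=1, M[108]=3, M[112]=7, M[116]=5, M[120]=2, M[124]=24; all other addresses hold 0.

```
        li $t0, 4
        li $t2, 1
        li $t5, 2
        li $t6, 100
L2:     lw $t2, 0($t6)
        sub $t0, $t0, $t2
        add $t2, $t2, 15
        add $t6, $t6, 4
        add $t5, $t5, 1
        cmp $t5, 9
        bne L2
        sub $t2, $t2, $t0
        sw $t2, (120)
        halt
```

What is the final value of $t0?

-61

li $t0, 4 → $t0=4
li $t2, 1 → $t2=1
li $t5, 2 → $t5=2
li $t6, 100 → $t6=100
lw $t2, 0($t6) → $t2=M[100]=23
sub $t0, $t0, $t2 → $t0=4-23=-19
add $t2, $t2, 15 → $t2=23+15=38
add $t6, $t6, 4 → $t6=100+4=104
add $t5, $t5, 1 → $t5=2+1=3
cmp $t5, 9  (cmp 3,9)
bne L2: taken
lw $t2, 0($t6) → $t2=M[104]=1
sub $t0, $t0, $t2 → $t0=(-19)-1=-20
add $t2, $t2, 15 → $t2=1+15=16
add $t6, $t6, 4 → $t6=104+4=108
add $t5, $t5, 1 → $t5=3+1=4
cmp $t5, 9  (cmp 4,9)
bne L2: taken
lw $t2, 0($t6) → $t2=M[108]=3
sub $t0, $t0, $t2 → $t0=(-20)-3=-23
add $t2, $t2, 15 → $t2=3+15=18
add $t6, $t6, 4 → $t6=108+4=112
add $t5, $t5, 1 → $t5=4+1=5
cmp $t5, 9  (cmp 5,9)
bne L2: taken
lw $t2, 0($t6) → $t2=M[112]=7
sub $t0, $t0, $t2 → $t0=(-23)-7=-30
add $t2, $t2, 15 → $t2=7+15=22
add $t6, $t6, 4 → $t6=112+4=116
add $t5, $t5, 1 → $t5=5+1=6
cmp $t5, 9  (cmp 6,9)
bne L2: taken
lw $t2, 0($t6) → $t2=M[116]=5
sub $t0, $t0, $t2 → $t0=(-30)-5=-35
add $t2, $t2, 15 → $t2=5+15=20
add $t6, $t6, 4 → $t6=116+4=120
add $t5, $t5, 1 → $t5=6+1=7
cmp $t5, 9  (cmp 7,9)
bne L2: taken
lw $t2, 0($t6) → $t2=M[120]=2
sub $t0, $t0, $t2 → $t0=(-35)-2=-37
add $t2, $t2, 15 → $t2=2+15=17
add $t6, $t6, 4 → $t6=120+4=124
add $t5, $t5, 1 → $t5=7+1=8
cmp $t5, 9  (cmp 8,9)
bne L2: taken
lw $t2, 0($t6) → $t2=M[124]=24
sub $t0, $t0, $t2 → $t0=(-37)-24=-61
add $t2, $t2, 15 → $t2=24+15=39
add $t6, $t6, 4 → $t6=124+4=128
add $t5, $t5, 1 → $t5=8+1=9
cmp $t5, 9  (cmp 9,9)
bne L2: not taken
sub $t2, $t2, $t0 → $t2=39-(-61)=100
sw $t2, (120) → M[120]=100
halt.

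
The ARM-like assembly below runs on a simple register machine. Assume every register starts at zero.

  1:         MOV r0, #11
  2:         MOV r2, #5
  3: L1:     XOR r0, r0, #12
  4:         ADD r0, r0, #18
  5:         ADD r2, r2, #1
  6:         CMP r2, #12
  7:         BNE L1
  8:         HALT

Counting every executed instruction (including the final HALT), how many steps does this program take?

38

r0=11
r2=5
r0=11^12=7
r0=7+18=25
r2=5+1=6
CMP r2, #12  (cmp 6,12)
BNE L1: taken
r0=25^12=21
r0=21+18=39
r2=6+1=7
CMP r2, #12  (cmp 7,12)
BNE L1: taken
r0=39^12=43
r0=43+18=61
r2=7+1=8
CMP r2, #12  (cmp 8,12)
BNE L1: taken
r0=61^12=49
r0=49+18=67
r2=8+1=9
CMP r2, #12  (cmp 9,12)
BNE L1: taken
r0=67^12=79
r0=79+18=97
r2=9+1=10
CMP r2, #12  (cmp 10,12)
BNE L1: taken
r0=97^12=109
r0=109+18=127
r2=10+1=11
CMP r2, #12  (cmp 11,12)
BNE L1: taken
r0=127^12=115
r0=115+18=133
r2=11+1=12
CMP r2, #12  (cmp 12,12)
BNE L1: not taken
halt.
Total executed instructions: 38.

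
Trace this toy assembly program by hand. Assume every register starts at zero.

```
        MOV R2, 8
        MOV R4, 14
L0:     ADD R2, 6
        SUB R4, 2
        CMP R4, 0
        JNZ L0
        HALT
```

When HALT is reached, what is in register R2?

50

MOV R2, 8 → R2=8
MOV R4, 14 → R4=14
ADD R2, 6 → R2=8+6=14
SUB R4, 2 → R4=14-2=12
CMP R4, 0  (cmp 12,0)
JNZ L0: taken
ADD R2, 6 → R2=14+6=20
SUB R4, 2 → R4=12-2=10
CMP R4, 0  (cmp 10,0)
JNZ L0: taken
ADD R2, 6 → R2=20+6=26
SUB R4, 2 → R4=10-2=8
CMP R4, 0  (cmp 8,0)
JNZ L0: taken
ADD R2, 6 → R2=26+6=32
SUB R4, 2 → R4=8-2=6
CMP R4, 0  (cmp 6,0)
JNZ L0: taken
ADD R2, 6 → R2=32+6=38
SUB R4, 2 → R4=6-2=4
CMP R4, 0  (cmp 4,0)
JNZ L0: taken
ADD R2, 6 → R2=38+6=44
SUB R4, 2 → R4=4-2=2
CMP R4, 0  (cmp 2,0)
JNZ L0: taken
ADD R2, 6 → R2=44+6=50
SUB R4, 2 → R4=2-2=0
CMP R4, 0  (cmp 0,0)
JNZ L0: not taken
halt.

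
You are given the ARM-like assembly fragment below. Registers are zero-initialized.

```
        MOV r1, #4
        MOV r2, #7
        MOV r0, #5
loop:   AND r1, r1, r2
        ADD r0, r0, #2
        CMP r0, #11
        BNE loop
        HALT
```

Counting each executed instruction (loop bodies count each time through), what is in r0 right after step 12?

9

after MOV r1, #4: r1=4
after MOV r2, #7: r2=7
after MOV r0, #5: r0=5
after AND r1, r1, r2: r1=4&7=4
after ADD r0, r0, #2: r0=5+2=7
CMP r0, #11  (cmp 7,11)
BNE loop: taken
after AND r1, r1, r2: r1=4&7=4
after ADD r0, r0, #2: r0=7+2=9
CMP r0, #11  (cmp 9,11)
BNE loop: taken
after AND r1, r1, r2: r1=4&7=4
After step 12: r0 = 9.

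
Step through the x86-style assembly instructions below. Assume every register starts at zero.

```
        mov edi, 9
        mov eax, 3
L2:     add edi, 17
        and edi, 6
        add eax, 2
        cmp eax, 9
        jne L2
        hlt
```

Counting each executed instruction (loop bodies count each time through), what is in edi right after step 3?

26

mov edi, 9 → edi=9
mov eax, 3 → eax=3
add edi, 17 → edi=9+17=26
After step 3: edi = 26.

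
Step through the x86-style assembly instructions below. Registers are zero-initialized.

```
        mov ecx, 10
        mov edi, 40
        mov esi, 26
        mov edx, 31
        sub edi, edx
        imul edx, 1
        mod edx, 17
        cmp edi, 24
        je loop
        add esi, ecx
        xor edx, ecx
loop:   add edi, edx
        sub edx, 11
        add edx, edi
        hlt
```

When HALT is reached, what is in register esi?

mov ecx, 10 → ecx=10
mov edi, 40 → edi=40
mov esi, 26 → esi=26
mov edx, 31 → edx=31
sub edi, edx → edi=40-31=9
imul edx, 1 → edx=31*1=31
mod edx, 17 → edx=31%17=14
cmp edi, 24  (cmp 9,24)
je loop: not taken
add esi, ecx → esi=26+10=36
xor edx, ecx → edx=14^10=4
add edi, edx → edi=9+4=13
sub edx, 11 → edx=4-11=-7
add edx, edi → edx=(-7)+13=6
halt.

36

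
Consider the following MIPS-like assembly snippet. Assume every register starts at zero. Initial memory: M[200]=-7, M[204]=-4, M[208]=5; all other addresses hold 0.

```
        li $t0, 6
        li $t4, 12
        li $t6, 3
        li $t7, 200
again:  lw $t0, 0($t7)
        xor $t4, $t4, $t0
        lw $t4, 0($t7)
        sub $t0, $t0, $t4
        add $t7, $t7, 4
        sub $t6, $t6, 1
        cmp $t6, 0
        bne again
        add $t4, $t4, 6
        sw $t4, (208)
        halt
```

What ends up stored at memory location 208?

11

$t0=6
$t4=12
$t6=3
$t7=200
$t0=M[200]=-7
$t4=12^(-7)=-11
$t4=M[200]=-7
$t0=(-7)-(-7)=0
$t7=200+4=204
$t6=3-1=2
cmp $t6, 0  (cmp 2,0)
bne again: taken
$t0=M[204]=-4
$t4=(-7)^(-4)=5
$t4=M[204]=-4
$t0=(-4)-(-4)=0
$t7=204+4=208
$t6=2-1=1
cmp $t6, 0  (cmp 1,0)
bne again: taken
$t0=M[208]=5
$t4=(-4)^5=-7
$t4=M[208]=5
$t0=5-5=0
$t7=208+4=212
$t6=1-1=0
cmp $t6, 0  (cmp 0,0)
bne again: not taken
$t4=5+6=11
sw $t4, (208) → M[208]=11
halt.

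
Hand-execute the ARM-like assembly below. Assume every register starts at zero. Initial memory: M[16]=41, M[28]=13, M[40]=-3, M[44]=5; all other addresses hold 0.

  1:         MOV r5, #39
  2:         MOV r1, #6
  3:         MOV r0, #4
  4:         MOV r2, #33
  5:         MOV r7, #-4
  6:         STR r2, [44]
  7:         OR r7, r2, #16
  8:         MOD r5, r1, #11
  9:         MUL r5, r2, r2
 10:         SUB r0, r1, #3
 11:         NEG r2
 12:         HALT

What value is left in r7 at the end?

MOV r5, #39 → r5=39
MOV r1, #6 → r1=6
MOV r0, #4 → r0=4
MOV r2, #33 → r2=33
MOV r7, #-4 → r7=-4
STR r2, [44] → M[44]=33
OR r7, r2, #16 → r7=33|16=49
MOD r5, r1, #11 → r5=6%11=6
MUL r5, r2, r2 → r5=33*33=1089
SUB r0, r1, #3 → r0=6-3=3
NEG r2 → r2=-(33)=-33
halt.

49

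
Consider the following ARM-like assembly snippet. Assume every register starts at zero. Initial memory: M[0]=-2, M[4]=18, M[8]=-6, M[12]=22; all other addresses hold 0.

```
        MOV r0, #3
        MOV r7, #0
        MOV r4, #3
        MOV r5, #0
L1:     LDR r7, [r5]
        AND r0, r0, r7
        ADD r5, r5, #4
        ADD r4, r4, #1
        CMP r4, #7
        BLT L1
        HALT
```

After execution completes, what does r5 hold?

MOV r0, #3 → r0=3
MOV r7, #0 → r7=0
MOV r4, #3 → r4=3
MOV r5, #0 → r5=0
LDR r7, [r5] → r7=M[0]=-2
AND r0, r0, r7 → r0=3&(-2)=2
ADD r5, r5, #4 → r5=0+4=4
ADD r4, r4, #1 → r4=3+1=4
CMP r4, #7  (cmp 4,7)
BLT L1: taken
LDR r7, [r5] → r7=M[4]=18
AND r0, r0, r7 → r0=2&18=2
ADD r5, r5, #4 → r5=4+4=8
ADD r4, r4, #1 → r4=4+1=5
CMP r4, #7  (cmp 5,7)
BLT L1: taken
LDR r7, [r5] → r7=M[8]=-6
AND r0, r0, r7 → r0=2&(-6)=2
ADD r5, r5, #4 → r5=8+4=12
ADD r4, r4, #1 → r4=5+1=6
CMP r4, #7  (cmp 6,7)
BLT L1: taken
LDR r7, [r5] → r7=M[12]=22
AND r0, r0, r7 → r0=2&22=2
ADD r5, r5, #4 → r5=12+4=16
ADD r4, r4, #1 → r4=6+1=7
CMP r4, #7  (cmp 7,7)
BLT L1: not taken
halt.

16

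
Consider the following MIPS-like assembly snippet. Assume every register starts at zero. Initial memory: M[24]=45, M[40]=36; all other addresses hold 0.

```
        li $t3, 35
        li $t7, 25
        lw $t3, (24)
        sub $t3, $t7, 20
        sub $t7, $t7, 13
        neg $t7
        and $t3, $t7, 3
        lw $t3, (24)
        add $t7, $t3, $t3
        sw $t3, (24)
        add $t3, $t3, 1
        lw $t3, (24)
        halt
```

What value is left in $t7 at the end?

90

after li $t3, 35: $t3=35
after li $t7, 25: $t7=25
after lw $t3, (24): $t3=M[24]=45
after sub $t3, $t7, 20: $t3=25-20=5
after sub $t7, $t7, 13: $t7=25-13=12
after neg $t7: $t7=-(12)=-12
after and $t3, $t7, 3: $t3=(-12)&3=0
after lw $t3, (24): $t3=M[24]=45
after add $t7, $t3, $t3: $t7=45+45=90
sw $t3, (24) → M[24]=45
after add $t3, $t3, 1: $t3=45+1=46
after lw $t3, (24): $t3=M[24]=45
halt.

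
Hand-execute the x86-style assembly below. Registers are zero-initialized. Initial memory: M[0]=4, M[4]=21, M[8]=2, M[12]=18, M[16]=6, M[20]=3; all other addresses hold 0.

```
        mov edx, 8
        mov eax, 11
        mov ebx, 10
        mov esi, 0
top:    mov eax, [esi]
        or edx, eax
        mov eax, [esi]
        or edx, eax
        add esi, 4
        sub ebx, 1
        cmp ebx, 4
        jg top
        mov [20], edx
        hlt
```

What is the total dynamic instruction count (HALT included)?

54

after mov edx, 8: edx=8
after mov eax, 11: eax=11
after mov ebx, 10: ebx=10
after mov esi, 0: esi=0
after mov eax, [esi]: eax=M[0]=4
after or edx, eax: edx=8|4=12
after mov eax, [esi]: eax=M[0]=4
after or edx, eax: edx=12|4=12
after add esi, 4: esi=0+4=4
after sub ebx, 1: ebx=10-1=9
cmp ebx, 4  (cmp 9,4)
jg top: taken
after mov eax, [esi]: eax=M[4]=21
after or edx, eax: edx=12|21=29
after mov eax, [esi]: eax=M[4]=21
after or edx, eax: edx=29|21=29
after add esi, 4: esi=4+4=8
after sub ebx, 1: ebx=9-1=8
cmp ebx, 4  (cmp 8,4)
jg top: taken
after mov eax, [esi]: eax=M[8]=2
after or edx, eax: edx=29|2=31
after mov eax, [esi]: eax=M[8]=2
after or edx, eax: edx=31|2=31
after add esi, 4: esi=8+4=12
after sub ebx, 1: ebx=8-1=7
cmp ebx, 4  (cmp 7,4)
jg top: taken
after mov eax, [esi]: eax=M[12]=18
after or edx, eax: edx=31|18=31
after mov eax, [esi]: eax=M[12]=18
after or edx, eax: edx=31|18=31
after add esi, 4: esi=12+4=16
after sub ebx, 1: ebx=7-1=6
cmp ebx, 4  (cmp 6,4)
jg top: taken
after mov eax, [esi]: eax=M[16]=6
after or edx, eax: edx=31|6=31
after mov eax, [esi]: eax=M[16]=6
after or edx, eax: edx=31|6=31
after add esi, 4: esi=16+4=20
after sub ebx, 1: ebx=6-1=5
cmp ebx, 4  (cmp 5,4)
jg top: taken
after mov eax, [esi]: eax=M[20]=3
after or edx, eax: edx=31|3=31
after mov eax, [esi]: eax=M[20]=3
after or edx, eax: edx=31|3=31
after add esi, 4: esi=20+4=24
after sub ebx, 1: ebx=5-1=4
cmp ebx, 4  (cmp 4,4)
jg top: not taken
mov [20], edx → M[20]=31
halt.
Total executed instructions: 54.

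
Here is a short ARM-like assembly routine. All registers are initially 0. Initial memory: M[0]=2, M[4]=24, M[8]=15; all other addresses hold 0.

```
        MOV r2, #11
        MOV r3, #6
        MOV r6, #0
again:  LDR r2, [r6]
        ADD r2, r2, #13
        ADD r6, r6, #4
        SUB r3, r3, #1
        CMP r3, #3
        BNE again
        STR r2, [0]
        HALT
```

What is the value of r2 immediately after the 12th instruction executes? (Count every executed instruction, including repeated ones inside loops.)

after MOV r2, #11: r2=11
after MOV r3, #6: r3=6
after MOV r6, #0: r6=0
after LDR r2, [r6]: r2=M[0]=2
after ADD r2, r2, #13: r2=2+13=15
after ADD r6, r6, #4: r6=0+4=4
after SUB r3, r3, #1: r3=6-1=5
CMP r3, #3  (cmp 5,3)
BNE again: taken
after LDR r2, [r6]: r2=M[4]=24
after ADD r2, r2, #13: r2=24+13=37
after ADD r6, r6, #4: r6=4+4=8
After step 12: r2 = 37.

37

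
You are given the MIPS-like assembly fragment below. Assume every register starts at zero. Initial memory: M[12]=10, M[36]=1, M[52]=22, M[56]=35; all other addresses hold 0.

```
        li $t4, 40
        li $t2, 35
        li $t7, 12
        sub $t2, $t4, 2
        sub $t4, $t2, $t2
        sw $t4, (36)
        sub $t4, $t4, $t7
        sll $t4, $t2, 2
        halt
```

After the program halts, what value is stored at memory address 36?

0

li $t4, 40 → $t4=40
li $t2, 35 → $t2=35
li $t7, 12 → $t7=12
sub $t2, $t4, 2 → $t2=40-2=38
sub $t4, $t2, $t2 → $t4=38-38=0
sw $t4, (36) → M[36]=0
sub $t4, $t4, $t7 → $t4=0-12=-12
sll $t4, $t2, 2 → $t4=38<<2=152
halt.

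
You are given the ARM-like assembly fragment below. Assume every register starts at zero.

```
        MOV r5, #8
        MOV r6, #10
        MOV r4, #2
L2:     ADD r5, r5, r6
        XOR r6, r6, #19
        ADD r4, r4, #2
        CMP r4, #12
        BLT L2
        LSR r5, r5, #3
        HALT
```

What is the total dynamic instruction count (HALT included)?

30

MOV r5, #8 → r5=8
MOV r6, #10 → r6=10
MOV r4, #2 → r4=2
ADD r5, r5, r6 → r5=8+10=18
XOR r6, r6, #19 → r6=10^19=25
ADD r4, r4, #2 → r4=2+2=4
CMP r4, #12  (cmp 4,12)
BLT L2: taken
ADD r5, r5, r6 → r5=18+25=43
XOR r6, r6, #19 → r6=25^19=10
ADD r4, r4, #2 → r4=4+2=6
CMP r4, #12  (cmp 6,12)
BLT L2: taken
ADD r5, r5, r6 → r5=43+10=53
XOR r6, r6, #19 → r6=10^19=25
ADD r4, r4, #2 → r4=6+2=8
CMP r4, #12  (cmp 8,12)
BLT L2: taken
ADD r5, r5, r6 → r5=53+25=78
XOR r6, r6, #19 → r6=25^19=10
ADD r4, r4, #2 → r4=8+2=10
CMP r4, #12  (cmp 10,12)
BLT L2: taken
ADD r5, r5, r6 → r5=78+10=88
XOR r6, r6, #19 → r6=10^19=25
ADD r4, r4, #2 → r4=10+2=12
CMP r4, #12  (cmp 12,12)
BLT L2: not taken
LSR r5, r5, #3 → r5=88>>3=11
halt.
Total executed instructions: 30.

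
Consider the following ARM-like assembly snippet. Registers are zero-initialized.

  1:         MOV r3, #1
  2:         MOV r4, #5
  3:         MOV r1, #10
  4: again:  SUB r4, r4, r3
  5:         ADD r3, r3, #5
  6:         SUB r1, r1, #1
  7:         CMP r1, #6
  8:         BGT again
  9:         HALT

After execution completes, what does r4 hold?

-29

MOV r3, #1 → r3=1
MOV r4, #5 → r4=5
MOV r1, #10 → r1=10
SUB r4, r4, r3 → r4=5-1=4
ADD r3, r3, #5 → r3=1+5=6
SUB r1, r1, #1 → r1=10-1=9
CMP r1, #6  (cmp 9,6)
BGT again: taken
SUB r4, r4, r3 → r4=4-6=-2
ADD r3, r3, #5 → r3=6+5=11
SUB r1, r1, #1 → r1=9-1=8
CMP r1, #6  (cmp 8,6)
BGT again: taken
SUB r4, r4, r3 → r4=(-2)-11=-13
ADD r3, r3, #5 → r3=11+5=16
SUB r1, r1, #1 → r1=8-1=7
CMP r1, #6  (cmp 7,6)
BGT again: taken
SUB r4, r4, r3 → r4=(-13)-16=-29
ADD r3, r3, #5 → r3=16+5=21
SUB r1, r1, #1 → r1=7-1=6
CMP r1, #6  (cmp 6,6)
BGT again: not taken
halt.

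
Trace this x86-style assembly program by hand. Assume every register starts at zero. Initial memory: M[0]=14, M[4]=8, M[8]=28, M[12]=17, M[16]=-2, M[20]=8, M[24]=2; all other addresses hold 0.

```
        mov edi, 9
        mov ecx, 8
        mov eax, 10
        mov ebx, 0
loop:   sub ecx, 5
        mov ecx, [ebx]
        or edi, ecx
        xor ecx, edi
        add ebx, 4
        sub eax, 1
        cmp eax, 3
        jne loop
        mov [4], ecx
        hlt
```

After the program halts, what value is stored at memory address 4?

mov edi, 9 → edi=9
mov ecx, 8 → ecx=8
mov eax, 10 → eax=10
mov ebx, 0 → ebx=0
sub ecx, 5 → ecx=8-5=3
mov ecx, [ebx] → ecx=M[0]=14
or edi, ecx → edi=9|14=15
xor ecx, edi → ecx=14^15=1
add ebx, 4 → ebx=0+4=4
sub eax, 1 → eax=10-1=9
cmp eax, 3  (cmp 9,3)
jne loop: taken
sub ecx, 5 → ecx=1-5=-4
mov ecx, [ebx] → ecx=M[4]=8
or edi, ecx → edi=15|8=15
xor ecx, edi → ecx=8^15=7
add ebx, 4 → ebx=4+4=8
sub eax, 1 → eax=9-1=8
cmp eax, 3  (cmp 8,3)
jne loop: taken
sub ecx, 5 → ecx=7-5=2
mov ecx, [ebx] → ecx=M[8]=28
or edi, ecx → edi=15|28=31
xor ecx, edi → ecx=28^31=3
add ebx, 4 → ebx=8+4=12
sub eax, 1 → eax=8-1=7
cmp eax, 3  (cmp 7,3)
jne loop: taken
sub ecx, 5 → ecx=3-5=-2
mov ecx, [ebx] → ecx=M[12]=17
or edi, ecx → edi=31|17=31
xor ecx, edi → ecx=17^31=14
add ebx, 4 → ebx=12+4=16
sub eax, 1 → eax=7-1=6
cmp eax, 3  (cmp 6,3)
jne loop: taken
sub ecx, 5 → ecx=14-5=9
mov ecx, [ebx] → ecx=M[16]=-2
or edi, ecx → edi=31|(-2)=-1
xor ecx, edi → ecx=(-2)^(-1)=1
add ebx, 4 → ebx=16+4=20
sub eax, 1 → eax=6-1=5
cmp eax, 3  (cmp 5,3)
jne loop: taken
sub ecx, 5 → ecx=1-5=-4
mov ecx, [ebx] → ecx=M[20]=8
or edi, ecx → edi=(-1)|8=-1
xor ecx, edi → ecx=8^(-1)=-9
add ebx, 4 → ebx=20+4=24
sub eax, 1 → eax=5-1=4
cmp eax, 3  (cmp 4,3)
jne loop: taken
sub ecx, 5 → ecx=(-9)-5=-14
mov ecx, [ebx] → ecx=M[24]=2
or edi, ecx → edi=(-1)|2=-1
xor ecx, edi → ecx=2^(-1)=-3
add ebx, 4 → ebx=24+4=28
sub eax, 1 → eax=4-1=3
cmp eax, 3  (cmp 3,3)
jne loop: not taken
mov [4], ecx → M[4]=-3
halt.

-3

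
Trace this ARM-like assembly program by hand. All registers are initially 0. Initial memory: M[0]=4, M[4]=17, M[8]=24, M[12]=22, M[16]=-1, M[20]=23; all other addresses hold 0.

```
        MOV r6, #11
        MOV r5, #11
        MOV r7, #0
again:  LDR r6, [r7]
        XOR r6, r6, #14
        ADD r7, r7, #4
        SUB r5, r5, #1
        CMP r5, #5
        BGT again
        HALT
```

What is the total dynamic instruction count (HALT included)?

40

r6=11
r5=11
r7=0
r6=M[0]=4
r6=4^14=10
r7=0+4=4
r5=11-1=10
CMP r5, #5  (cmp 10,5)
BGT again: taken
r6=M[4]=17
r6=17^14=31
r7=4+4=8
r5=10-1=9
CMP r5, #5  (cmp 9,5)
BGT again: taken
r6=M[8]=24
r6=24^14=22
r7=8+4=12
r5=9-1=8
CMP r5, #5  (cmp 8,5)
BGT again: taken
r6=M[12]=22
r6=22^14=24
r7=12+4=16
r5=8-1=7
CMP r5, #5  (cmp 7,5)
BGT again: taken
r6=M[16]=-1
r6=(-1)^14=-15
r7=16+4=20
r5=7-1=6
CMP r5, #5  (cmp 6,5)
BGT again: taken
r6=M[20]=23
r6=23^14=25
r7=20+4=24
r5=6-1=5
CMP r5, #5  (cmp 5,5)
BGT again: not taken
halt.
Total executed instructions: 40.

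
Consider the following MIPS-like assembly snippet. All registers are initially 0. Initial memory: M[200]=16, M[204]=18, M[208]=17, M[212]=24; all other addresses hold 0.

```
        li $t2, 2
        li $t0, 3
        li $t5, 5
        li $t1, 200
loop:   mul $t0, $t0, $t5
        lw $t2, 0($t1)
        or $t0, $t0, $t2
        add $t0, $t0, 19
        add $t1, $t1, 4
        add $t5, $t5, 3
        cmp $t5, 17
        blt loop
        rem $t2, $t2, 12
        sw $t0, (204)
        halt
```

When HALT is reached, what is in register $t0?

$t2=2
$t0=3
$t5=5
$t1=200
$t0=3*5=15
$t2=M[200]=16
$t0=15|16=31
$t0=31+19=50
$t1=200+4=204
$t5=5+3=8
cmp $t5, 17  (cmp 8,17)
blt loop: taken
$t0=50*8=400
$t2=M[204]=18
$t0=400|18=402
$t0=402+19=421
$t1=204+4=208
$t5=8+3=11
cmp $t5, 17  (cmp 11,17)
blt loop: taken
$t0=421*11=4631
$t2=M[208]=17
$t0=4631|17=4631
$t0=4631+19=4650
$t1=208+4=212
$t5=11+3=14
cmp $t5, 17  (cmp 14,17)
blt loop: taken
$t0=4650*14=65100
$t2=M[212]=24
$t0=65100|24=65116
$t0=65116+19=65135
$t1=212+4=216
$t5=14+3=17
cmp $t5, 17  (cmp 17,17)
blt loop: not taken
$t2=24%12=0
sw $t0, (204) → M[204]=65135
halt.

65135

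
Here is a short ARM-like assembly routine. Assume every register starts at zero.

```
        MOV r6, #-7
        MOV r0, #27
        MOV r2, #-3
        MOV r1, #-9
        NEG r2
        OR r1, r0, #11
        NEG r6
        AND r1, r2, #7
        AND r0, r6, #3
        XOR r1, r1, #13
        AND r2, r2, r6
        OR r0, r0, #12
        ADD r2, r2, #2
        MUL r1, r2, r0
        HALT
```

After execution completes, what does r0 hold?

MOV r6, #-7 → r6=-7
MOV r0, #27 → r0=27
MOV r2, #-3 → r2=-3
MOV r1, #-9 → r1=-9
NEG r2 → r2=-(-3)=3
OR r1, r0, #11 → r1=27|11=27
NEG r6 → r6=-(-7)=7
AND r1, r2, #7 → r1=3&7=3
AND r0, r6, #3 → r0=7&3=3
XOR r1, r1, #13 → r1=3^13=14
AND r2, r2, r6 → r2=3&7=3
OR r0, r0, #12 → r0=3|12=15
ADD r2, r2, #2 → r2=3+2=5
MUL r1, r2, r0 → r1=5*15=75
halt.

15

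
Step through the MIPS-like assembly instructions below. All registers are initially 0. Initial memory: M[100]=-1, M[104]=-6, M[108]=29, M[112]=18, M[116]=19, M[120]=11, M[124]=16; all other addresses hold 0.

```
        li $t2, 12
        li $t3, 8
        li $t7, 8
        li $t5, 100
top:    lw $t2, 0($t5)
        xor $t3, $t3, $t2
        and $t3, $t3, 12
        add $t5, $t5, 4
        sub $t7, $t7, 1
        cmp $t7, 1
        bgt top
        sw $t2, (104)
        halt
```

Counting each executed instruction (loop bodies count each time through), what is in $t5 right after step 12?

104

after li $t2, 12: $t2=12
after li $t3, 8: $t3=8
after li $t7, 8: $t7=8
after li $t5, 100: $t5=100
after lw $t2, 0($t5): $t2=M[100]=-1
after xor $t3, $t3, $t2: $t3=8^(-1)=-9
after and $t3, $t3, 12: $t3=(-9)&12=4
after add $t5, $t5, 4: $t5=100+4=104
after sub $t7, $t7, 1: $t7=8-1=7
cmp $t7, 1  (cmp 7,1)
bgt top: taken
after lw $t2, 0($t5): $t2=M[104]=-6
After step 12: $t5 = 104.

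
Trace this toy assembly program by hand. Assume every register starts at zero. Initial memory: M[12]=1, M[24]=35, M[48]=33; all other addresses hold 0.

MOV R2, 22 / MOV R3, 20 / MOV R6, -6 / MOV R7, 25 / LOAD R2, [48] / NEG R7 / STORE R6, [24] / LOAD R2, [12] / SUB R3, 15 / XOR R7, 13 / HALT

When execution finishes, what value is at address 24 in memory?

-6

after MOV R2, 22: R2=22
after MOV R3, 20: R3=20
after MOV R6, -6: R6=-6
after MOV R7, 25: R7=25
after LOAD R2, [48]: R2=M[48]=33
after NEG R7: R7=-(25)=-25
STORE R6, [24] → M[24]=-6
after LOAD R2, [12]: R2=M[12]=1
after SUB R3, 15: R3=20-15=5
after XOR R7, 13: R7=(-25)^13=-22
halt.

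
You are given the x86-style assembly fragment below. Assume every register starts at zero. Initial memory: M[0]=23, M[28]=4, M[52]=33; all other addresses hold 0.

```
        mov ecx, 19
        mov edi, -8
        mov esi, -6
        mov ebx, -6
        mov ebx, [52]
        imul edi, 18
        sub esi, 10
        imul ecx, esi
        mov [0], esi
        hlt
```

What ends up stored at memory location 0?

-16

ecx=19
edi=-8
esi=-6
ebx=-6
ebx=M[52]=33
edi=(-8)*18=-144
esi=(-6)-10=-16
ecx=19*(-16)=-304
mov [0], esi → M[0]=-16
halt.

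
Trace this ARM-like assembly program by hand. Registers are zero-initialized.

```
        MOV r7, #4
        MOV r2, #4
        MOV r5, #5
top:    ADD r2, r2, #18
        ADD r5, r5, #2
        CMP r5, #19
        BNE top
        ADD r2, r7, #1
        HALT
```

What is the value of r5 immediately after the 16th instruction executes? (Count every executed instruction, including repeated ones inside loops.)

11

MOV r7, #4 → r7=4
MOV r2, #4 → r2=4
MOV r5, #5 → r5=5
ADD r2, r2, #18 → r2=4+18=22
ADD r5, r5, #2 → r5=5+2=7
CMP r5, #19  (cmp 7,19)
BNE top: taken
ADD r2, r2, #18 → r2=22+18=40
ADD r5, r5, #2 → r5=7+2=9
CMP r5, #19  (cmp 9,19)
BNE top: taken
ADD r2, r2, #18 → r2=40+18=58
ADD r5, r5, #2 → r5=9+2=11
CMP r5, #19  (cmp 11,19)
BNE top: taken
ADD r2, r2, #18 → r2=58+18=76
After step 16: r5 = 11.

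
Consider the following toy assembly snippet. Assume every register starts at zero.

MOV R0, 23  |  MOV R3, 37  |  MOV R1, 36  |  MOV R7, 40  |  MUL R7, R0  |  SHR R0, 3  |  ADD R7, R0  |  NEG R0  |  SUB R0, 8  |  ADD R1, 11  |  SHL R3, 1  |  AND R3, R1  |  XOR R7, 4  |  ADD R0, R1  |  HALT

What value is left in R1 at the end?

47

R0=23
R3=37
R1=36
R7=40
R7=40*23=920
R0=23>>3=2
R7=920+2=922
R0=-(2)=-2
R0=(-2)-8=-10
R1=36+11=47
R3=37<<1=74
R3=74&47=10
R7=922^4=926
R0=(-10)+47=37
halt.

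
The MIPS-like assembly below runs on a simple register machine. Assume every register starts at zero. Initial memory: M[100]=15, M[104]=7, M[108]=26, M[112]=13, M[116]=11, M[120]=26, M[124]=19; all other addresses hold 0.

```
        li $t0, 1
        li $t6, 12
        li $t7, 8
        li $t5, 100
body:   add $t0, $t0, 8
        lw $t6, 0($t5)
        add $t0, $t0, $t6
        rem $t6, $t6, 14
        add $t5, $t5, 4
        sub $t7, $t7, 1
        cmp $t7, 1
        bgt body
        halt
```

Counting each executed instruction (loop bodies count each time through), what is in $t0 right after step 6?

9

after li $t0, 1: $t0=1
after li $t6, 12: $t6=12
after li $t7, 8: $t7=8
after li $t5, 100: $t5=100
after add $t0, $t0, 8: $t0=1+8=9
after lw $t6, 0($t5): $t6=M[100]=15
After step 6: $t0 = 9.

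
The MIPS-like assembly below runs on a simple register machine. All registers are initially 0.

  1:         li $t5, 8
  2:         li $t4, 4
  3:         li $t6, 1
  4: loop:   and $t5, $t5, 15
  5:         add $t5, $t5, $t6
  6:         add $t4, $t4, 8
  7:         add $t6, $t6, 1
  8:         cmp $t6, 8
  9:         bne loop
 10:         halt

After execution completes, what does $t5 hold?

20

$t5=8
$t4=4
$t6=1
$t5=8&15=8
$t5=8+1=9
$t4=4+8=12
$t6=1+1=2
cmp $t6, 8  (cmp 2,8)
bne loop: taken
$t5=9&15=9
$t5=9+2=11
$t4=12+8=20
$t6=2+1=3
cmp $t6, 8  (cmp 3,8)
bne loop: taken
$t5=11&15=11
$t5=11+3=14
$t4=20+8=28
$t6=3+1=4
cmp $t6, 8  (cmp 4,8)
bne loop: taken
$t5=14&15=14
$t5=14+4=18
$t4=28+8=36
$t6=4+1=5
cmp $t6, 8  (cmp 5,8)
bne loop: taken
$t5=18&15=2
$t5=2+5=7
$t4=36+8=44
$t6=5+1=6
cmp $t6, 8  (cmp 6,8)
bne loop: taken
$t5=7&15=7
$t5=7+6=13
$t4=44+8=52
$t6=6+1=7
cmp $t6, 8  (cmp 7,8)
bne loop: taken
$t5=13&15=13
$t5=13+7=20
$t4=52+8=60
$t6=7+1=8
cmp $t6, 8  (cmp 8,8)
bne loop: not taken
halt.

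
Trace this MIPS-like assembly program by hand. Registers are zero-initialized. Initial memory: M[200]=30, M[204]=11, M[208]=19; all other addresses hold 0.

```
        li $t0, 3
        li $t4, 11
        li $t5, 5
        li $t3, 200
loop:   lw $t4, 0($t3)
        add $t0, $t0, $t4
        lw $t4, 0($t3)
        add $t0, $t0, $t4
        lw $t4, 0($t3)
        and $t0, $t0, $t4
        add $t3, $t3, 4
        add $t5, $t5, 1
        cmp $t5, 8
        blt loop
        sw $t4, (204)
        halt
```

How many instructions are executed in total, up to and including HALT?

$t0=3
$t4=11
$t5=5
$t3=200
$t4=M[200]=30
$t0=3+30=33
$t4=M[200]=30
$t0=33+30=63
$t4=M[200]=30
$t0=63&30=30
$t3=200+4=204
$t5=5+1=6
cmp $t5, 8  (cmp 6,8)
blt loop: taken
$t4=M[204]=11
$t0=30+11=41
$t4=M[204]=11
$t0=41+11=52
$t4=M[204]=11
$t0=52&11=0
$t3=204+4=208
$t5=6+1=7
cmp $t5, 8  (cmp 7,8)
blt loop: taken
$t4=M[208]=19
$t0=0+19=19
$t4=M[208]=19
$t0=19+19=38
$t4=M[208]=19
$t0=38&19=2
$t3=208+4=212
$t5=7+1=8
cmp $t5, 8  (cmp 8,8)
blt loop: not taken
sw $t4, (204) → M[204]=19
halt.
Total executed instructions: 36.

36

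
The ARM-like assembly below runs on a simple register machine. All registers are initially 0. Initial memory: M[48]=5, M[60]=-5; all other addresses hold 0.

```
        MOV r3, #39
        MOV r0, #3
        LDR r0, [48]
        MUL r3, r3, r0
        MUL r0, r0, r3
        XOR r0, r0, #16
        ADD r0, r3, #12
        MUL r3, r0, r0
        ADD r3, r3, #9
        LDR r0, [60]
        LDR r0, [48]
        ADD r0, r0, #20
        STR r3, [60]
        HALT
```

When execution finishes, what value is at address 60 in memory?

after MOV r3, #39: r3=39
after MOV r0, #3: r0=3
after LDR r0, [48]: r0=M[48]=5
after MUL r3, r3, r0: r3=39*5=195
after MUL r0, r0, r3: r0=5*195=975
after XOR r0, r0, #16: r0=975^16=991
after ADD r0, r3, #12: r0=195+12=207
after MUL r3, r0, r0: r3=207*207=42849
after ADD r3, r3, #9: r3=42849+9=42858
after LDR r0, [60]: r0=M[60]=-5
after LDR r0, [48]: r0=M[48]=5
after ADD r0, r0, #20: r0=5+20=25
STR r3, [60] → M[60]=42858
halt.

42858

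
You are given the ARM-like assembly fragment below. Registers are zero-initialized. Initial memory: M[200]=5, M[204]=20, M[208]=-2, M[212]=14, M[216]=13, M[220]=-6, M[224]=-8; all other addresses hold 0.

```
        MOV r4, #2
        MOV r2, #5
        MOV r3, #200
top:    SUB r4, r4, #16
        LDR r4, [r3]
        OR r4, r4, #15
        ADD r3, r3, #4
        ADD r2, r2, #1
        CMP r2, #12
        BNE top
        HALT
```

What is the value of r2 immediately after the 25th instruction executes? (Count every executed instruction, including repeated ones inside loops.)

8

after MOV r4, #2: r4=2
after MOV r2, #5: r2=5
after MOV r3, #200: r3=200
after SUB r4, r4, #16: r4=2-16=-14
after LDR r4, [r3]: r4=M[200]=5
after OR r4, r4, #15: r4=5|15=15
after ADD r3, r3, #4: r3=200+4=204
after ADD r2, r2, #1: r2=5+1=6
CMP r2, #12  (cmp 6,12)
BNE top: taken
after SUB r4, r4, #16: r4=15-16=-1
after LDR r4, [r3]: r4=M[204]=20
after OR r4, r4, #15: r4=20|15=31
after ADD r3, r3, #4: r3=204+4=208
after ADD r2, r2, #1: r2=6+1=7
CMP r2, #12  (cmp 7,12)
BNE top: taken
after SUB r4, r4, #16: r4=31-16=15
after LDR r4, [r3]: r4=M[208]=-2
after OR r4, r4, #15: r4=(-2)|15=-1
after ADD r3, r3, #4: r3=208+4=212
after ADD r2, r2, #1: r2=7+1=8
CMP r2, #12  (cmp 8,12)
BNE top: taken
after SUB r4, r4, #16: r4=(-1)-16=-17
After step 25: r2 = 8.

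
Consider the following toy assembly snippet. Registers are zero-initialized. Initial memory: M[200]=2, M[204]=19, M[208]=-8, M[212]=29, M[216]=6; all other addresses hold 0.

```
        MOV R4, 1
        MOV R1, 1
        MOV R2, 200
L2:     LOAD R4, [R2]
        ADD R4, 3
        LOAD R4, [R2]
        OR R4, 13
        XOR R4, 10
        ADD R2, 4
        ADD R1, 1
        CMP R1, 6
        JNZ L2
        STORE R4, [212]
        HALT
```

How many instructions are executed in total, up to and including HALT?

50

after MOV R4, 1: R4=1
after MOV R1, 1: R1=1
after MOV R2, 200: R2=200
after LOAD R4, [R2]: R4=M[200]=2
after ADD R4, 3: R4=2+3=5
after LOAD R4, [R2]: R4=M[200]=2
after OR R4, 13: R4=2|13=15
after XOR R4, 10: R4=15^10=5
after ADD R2, 4: R2=200+4=204
after ADD R1, 1: R1=1+1=2
CMP R1, 6  (cmp 2,6)
JNZ L2: taken
after LOAD R4, [R2]: R4=M[204]=19
after ADD R4, 3: R4=19+3=22
after LOAD R4, [R2]: R4=M[204]=19
after OR R4, 13: R4=19|13=31
after XOR R4, 10: R4=31^10=21
after ADD R2, 4: R2=204+4=208
after ADD R1, 1: R1=2+1=3
CMP R1, 6  (cmp 3,6)
JNZ L2: taken
after LOAD R4, [R2]: R4=M[208]=-8
after ADD R4, 3: R4=(-8)+3=-5
after LOAD R4, [R2]: R4=M[208]=-8
after OR R4, 13: R4=(-8)|13=-3
after XOR R4, 10: R4=(-3)^10=-9
after ADD R2, 4: R2=208+4=212
after ADD R1, 1: R1=3+1=4
CMP R1, 6  (cmp 4,6)
JNZ L2: taken
after LOAD R4, [R2]: R4=M[212]=29
after ADD R4, 3: R4=29+3=32
after LOAD R4, [R2]: R4=M[212]=29
after OR R4, 13: R4=29|13=29
after XOR R4, 10: R4=29^10=23
after ADD R2, 4: R2=212+4=216
after ADD R1, 1: R1=4+1=5
CMP R1, 6  (cmp 5,6)
JNZ L2: taken
after LOAD R4, [R2]: R4=M[216]=6
after ADD R4, 3: R4=6+3=9
after LOAD R4, [R2]: R4=M[216]=6
after OR R4, 13: R4=6|13=15
after XOR R4, 10: R4=15^10=5
after ADD R2, 4: R2=216+4=220
after ADD R1, 1: R1=5+1=6
CMP R1, 6  (cmp 6,6)
JNZ L2: not taken
STORE R4, [212] → M[212]=5
halt.
Total executed instructions: 50.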